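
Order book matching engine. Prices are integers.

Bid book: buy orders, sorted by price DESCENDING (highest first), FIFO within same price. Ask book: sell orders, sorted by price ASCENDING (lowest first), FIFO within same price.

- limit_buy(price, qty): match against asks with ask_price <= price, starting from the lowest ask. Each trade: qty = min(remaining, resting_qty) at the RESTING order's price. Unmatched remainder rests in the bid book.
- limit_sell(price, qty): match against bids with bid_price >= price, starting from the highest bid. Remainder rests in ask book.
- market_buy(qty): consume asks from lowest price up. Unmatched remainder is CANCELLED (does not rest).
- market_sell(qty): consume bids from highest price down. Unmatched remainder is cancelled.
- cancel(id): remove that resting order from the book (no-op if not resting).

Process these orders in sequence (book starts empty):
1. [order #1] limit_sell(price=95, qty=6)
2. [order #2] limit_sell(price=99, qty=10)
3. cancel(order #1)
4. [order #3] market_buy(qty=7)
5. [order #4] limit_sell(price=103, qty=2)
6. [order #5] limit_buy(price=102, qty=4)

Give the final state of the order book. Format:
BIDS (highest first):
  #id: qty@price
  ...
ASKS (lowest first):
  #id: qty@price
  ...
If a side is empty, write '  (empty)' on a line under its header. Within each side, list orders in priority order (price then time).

Answer: BIDS (highest first):
  #5: 1@102
ASKS (lowest first):
  #4: 2@103

Derivation:
After op 1 [order #1] limit_sell(price=95, qty=6): fills=none; bids=[-] asks=[#1:6@95]
After op 2 [order #2] limit_sell(price=99, qty=10): fills=none; bids=[-] asks=[#1:6@95 #2:10@99]
After op 3 cancel(order #1): fills=none; bids=[-] asks=[#2:10@99]
After op 4 [order #3] market_buy(qty=7): fills=#3x#2:7@99; bids=[-] asks=[#2:3@99]
After op 5 [order #4] limit_sell(price=103, qty=2): fills=none; bids=[-] asks=[#2:3@99 #4:2@103]
After op 6 [order #5] limit_buy(price=102, qty=4): fills=#5x#2:3@99; bids=[#5:1@102] asks=[#4:2@103]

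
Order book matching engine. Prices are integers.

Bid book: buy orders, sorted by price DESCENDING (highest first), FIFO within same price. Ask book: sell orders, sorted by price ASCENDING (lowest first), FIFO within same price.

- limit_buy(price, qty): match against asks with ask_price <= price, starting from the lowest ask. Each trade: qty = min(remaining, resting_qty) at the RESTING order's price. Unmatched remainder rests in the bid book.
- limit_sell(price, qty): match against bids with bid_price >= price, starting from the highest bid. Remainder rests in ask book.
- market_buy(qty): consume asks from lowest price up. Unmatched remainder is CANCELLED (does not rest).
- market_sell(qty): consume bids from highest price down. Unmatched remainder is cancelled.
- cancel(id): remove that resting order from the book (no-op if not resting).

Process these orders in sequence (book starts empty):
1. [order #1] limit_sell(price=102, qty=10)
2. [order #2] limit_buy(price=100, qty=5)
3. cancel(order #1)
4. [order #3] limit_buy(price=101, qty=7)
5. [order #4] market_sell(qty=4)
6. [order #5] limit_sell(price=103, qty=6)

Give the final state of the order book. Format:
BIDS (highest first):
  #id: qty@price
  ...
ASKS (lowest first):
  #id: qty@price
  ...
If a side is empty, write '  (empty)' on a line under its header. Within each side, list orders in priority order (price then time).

Answer: BIDS (highest first):
  #3: 3@101
  #2: 5@100
ASKS (lowest first):
  #5: 6@103

Derivation:
After op 1 [order #1] limit_sell(price=102, qty=10): fills=none; bids=[-] asks=[#1:10@102]
After op 2 [order #2] limit_buy(price=100, qty=5): fills=none; bids=[#2:5@100] asks=[#1:10@102]
After op 3 cancel(order #1): fills=none; bids=[#2:5@100] asks=[-]
After op 4 [order #3] limit_buy(price=101, qty=7): fills=none; bids=[#3:7@101 #2:5@100] asks=[-]
After op 5 [order #4] market_sell(qty=4): fills=#3x#4:4@101; bids=[#3:3@101 #2:5@100] asks=[-]
After op 6 [order #5] limit_sell(price=103, qty=6): fills=none; bids=[#3:3@101 #2:5@100] asks=[#5:6@103]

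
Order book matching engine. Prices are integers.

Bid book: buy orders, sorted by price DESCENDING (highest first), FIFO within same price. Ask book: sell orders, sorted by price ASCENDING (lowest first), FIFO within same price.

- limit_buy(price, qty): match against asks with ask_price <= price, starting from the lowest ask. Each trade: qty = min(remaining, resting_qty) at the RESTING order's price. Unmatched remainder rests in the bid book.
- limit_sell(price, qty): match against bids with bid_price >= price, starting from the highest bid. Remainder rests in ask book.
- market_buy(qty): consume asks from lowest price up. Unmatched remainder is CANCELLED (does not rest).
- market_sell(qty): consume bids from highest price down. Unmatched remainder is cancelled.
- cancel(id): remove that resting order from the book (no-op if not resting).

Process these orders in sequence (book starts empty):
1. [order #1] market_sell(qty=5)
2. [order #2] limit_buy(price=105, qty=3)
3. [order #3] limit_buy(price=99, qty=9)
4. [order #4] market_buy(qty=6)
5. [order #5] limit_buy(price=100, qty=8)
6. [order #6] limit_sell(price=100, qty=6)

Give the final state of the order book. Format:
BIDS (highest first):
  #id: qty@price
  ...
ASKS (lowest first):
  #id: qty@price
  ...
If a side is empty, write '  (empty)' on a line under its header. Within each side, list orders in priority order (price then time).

After op 1 [order #1] market_sell(qty=5): fills=none; bids=[-] asks=[-]
After op 2 [order #2] limit_buy(price=105, qty=3): fills=none; bids=[#2:3@105] asks=[-]
After op 3 [order #3] limit_buy(price=99, qty=9): fills=none; bids=[#2:3@105 #3:9@99] asks=[-]
After op 4 [order #4] market_buy(qty=6): fills=none; bids=[#2:3@105 #3:9@99] asks=[-]
After op 5 [order #5] limit_buy(price=100, qty=8): fills=none; bids=[#2:3@105 #5:8@100 #3:9@99] asks=[-]
After op 6 [order #6] limit_sell(price=100, qty=6): fills=#2x#6:3@105 #5x#6:3@100; bids=[#5:5@100 #3:9@99] asks=[-]

Answer: BIDS (highest first):
  #5: 5@100
  #3: 9@99
ASKS (lowest first):
  (empty)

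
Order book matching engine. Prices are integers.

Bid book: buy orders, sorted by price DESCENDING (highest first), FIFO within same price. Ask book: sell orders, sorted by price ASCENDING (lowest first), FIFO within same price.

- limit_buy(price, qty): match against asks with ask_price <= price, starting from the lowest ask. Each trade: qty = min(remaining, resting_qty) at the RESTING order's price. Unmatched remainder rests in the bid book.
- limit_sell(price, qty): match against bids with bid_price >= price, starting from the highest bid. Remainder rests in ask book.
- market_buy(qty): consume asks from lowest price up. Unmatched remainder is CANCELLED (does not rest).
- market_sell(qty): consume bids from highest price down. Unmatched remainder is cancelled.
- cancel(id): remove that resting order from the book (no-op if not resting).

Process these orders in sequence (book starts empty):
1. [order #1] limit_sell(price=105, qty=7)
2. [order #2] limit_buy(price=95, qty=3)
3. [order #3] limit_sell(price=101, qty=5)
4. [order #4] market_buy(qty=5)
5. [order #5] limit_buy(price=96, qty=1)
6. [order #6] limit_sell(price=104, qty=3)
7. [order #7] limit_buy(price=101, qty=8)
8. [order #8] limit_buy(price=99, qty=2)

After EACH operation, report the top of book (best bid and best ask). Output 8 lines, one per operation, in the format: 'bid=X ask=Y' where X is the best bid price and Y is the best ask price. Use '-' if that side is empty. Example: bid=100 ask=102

Answer: bid=- ask=105
bid=95 ask=105
bid=95 ask=101
bid=95 ask=105
bid=96 ask=105
bid=96 ask=104
bid=101 ask=104
bid=101 ask=104

Derivation:
After op 1 [order #1] limit_sell(price=105, qty=7): fills=none; bids=[-] asks=[#1:7@105]
After op 2 [order #2] limit_buy(price=95, qty=3): fills=none; bids=[#2:3@95] asks=[#1:7@105]
After op 3 [order #3] limit_sell(price=101, qty=5): fills=none; bids=[#2:3@95] asks=[#3:5@101 #1:7@105]
After op 4 [order #4] market_buy(qty=5): fills=#4x#3:5@101; bids=[#2:3@95] asks=[#1:7@105]
After op 5 [order #5] limit_buy(price=96, qty=1): fills=none; bids=[#5:1@96 #2:3@95] asks=[#1:7@105]
After op 6 [order #6] limit_sell(price=104, qty=3): fills=none; bids=[#5:1@96 #2:3@95] asks=[#6:3@104 #1:7@105]
After op 7 [order #7] limit_buy(price=101, qty=8): fills=none; bids=[#7:8@101 #5:1@96 #2:3@95] asks=[#6:3@104 #1:7@105]
After op 8 [order #8] limit_buy(price=99, qty=2): fills=none; bids=[#7:8@101 #8:2@99 #5:1@96 #2:3@95] asks=[#6:3@104 #1:7@105]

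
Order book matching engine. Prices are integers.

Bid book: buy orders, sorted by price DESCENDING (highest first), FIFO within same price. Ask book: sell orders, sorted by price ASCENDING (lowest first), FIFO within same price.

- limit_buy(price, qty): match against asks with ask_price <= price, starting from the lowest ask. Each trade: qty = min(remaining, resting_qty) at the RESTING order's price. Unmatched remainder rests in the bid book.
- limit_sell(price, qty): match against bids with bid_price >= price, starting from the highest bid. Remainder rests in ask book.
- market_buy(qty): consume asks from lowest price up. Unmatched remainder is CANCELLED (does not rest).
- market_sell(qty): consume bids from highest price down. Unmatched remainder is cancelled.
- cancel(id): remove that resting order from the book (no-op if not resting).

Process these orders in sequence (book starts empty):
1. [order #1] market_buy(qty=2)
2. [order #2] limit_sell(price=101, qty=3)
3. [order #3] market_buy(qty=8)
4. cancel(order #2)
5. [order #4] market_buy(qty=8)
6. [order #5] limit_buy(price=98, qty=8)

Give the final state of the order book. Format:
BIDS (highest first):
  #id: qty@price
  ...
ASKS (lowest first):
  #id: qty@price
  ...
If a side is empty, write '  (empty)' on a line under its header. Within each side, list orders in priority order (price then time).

After op 1 [order #1] market_buy(qty=2): fills=none; bids=[-] asks=[-]
After op 2 [order #2] limit_sell(price=101, qty=3): fills=none; bids=[-] asks=[#2:3@101]
After op 3 [order #3] market_buy(qty=8): fills=#3x#2:3@101; bids=[-] asks=[-]
After op 4 cancel(order #2): fills=none; bids=[-] asks=[-]
After op 5 [order #4] market_buy(qty=8): fills=none; bids=[-] asks=[-]
After op 6 [order #5] limit_buy(price=98, qty=8): fills=none; bids=[#5:8@98] asks=[-]

Answer: BIDS (highest first):
  #5: 8@98
ASKS (lowest first):
  (empty)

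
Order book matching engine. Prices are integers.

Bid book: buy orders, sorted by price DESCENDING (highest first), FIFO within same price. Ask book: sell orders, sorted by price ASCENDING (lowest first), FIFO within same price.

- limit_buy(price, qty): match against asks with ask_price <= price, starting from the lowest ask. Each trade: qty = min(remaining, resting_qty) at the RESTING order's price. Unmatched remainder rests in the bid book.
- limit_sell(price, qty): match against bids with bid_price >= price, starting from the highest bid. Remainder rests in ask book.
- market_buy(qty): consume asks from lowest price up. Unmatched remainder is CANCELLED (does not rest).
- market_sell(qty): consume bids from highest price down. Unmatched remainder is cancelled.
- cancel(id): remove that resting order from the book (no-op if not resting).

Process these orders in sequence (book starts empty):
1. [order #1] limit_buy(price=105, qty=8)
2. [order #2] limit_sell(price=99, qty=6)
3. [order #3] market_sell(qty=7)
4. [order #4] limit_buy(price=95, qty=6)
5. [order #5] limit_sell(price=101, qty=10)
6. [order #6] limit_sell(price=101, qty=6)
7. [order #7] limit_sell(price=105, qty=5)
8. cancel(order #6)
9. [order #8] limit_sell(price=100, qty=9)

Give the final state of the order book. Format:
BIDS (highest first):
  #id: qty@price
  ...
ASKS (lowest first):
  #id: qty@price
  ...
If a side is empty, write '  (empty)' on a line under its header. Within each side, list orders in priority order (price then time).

Answer: BIDS (highest first):
  #4: 6@95
ASKS (lowest first):
  #8: 9@100
  #5: 10@101
  #7: 5@105

Derivation:
After op 1 [order #1] limit_buy(price=105, qty=8): fills=none; bids=[#1:8@105] asks=[-]
After op 2 [order #2] limit_sell(price=99, qty=6): fills=#1x#2:6@105; bids=[#1:2@105] asks=[-]
After op 3 [order #3] market_sell(qty=7): fills=#1x#3:2@105; bids=[-] asks=[-]
After op 4 [order #4] limit_buy(price=95, qty=6): fills=none; bids=[#4:6@95] asks=[-]
After op 5 [order #5] limit_sell(price=101, qty=10): fills=none; bids=[#4:6@95] asks=[#5:10@101]
After op 6 [order #6] limit_sell(price=101, qty=6): fills=none; bids=[#4:6@95] asks=[#5:10@101 #6:6@101]
After op 7 [order #7] limit_sell(price=105, qty=5): fills=none; bids=[#4:6@95] asks=[#5:10@101 #6:6@101 #7:5@105]
After op 8 cancel(order #6): fills=none; bids=[#4:6@95] asks=[#5:10@101 #7:5@105]
After op 9 [order #8] limit_sell(price=100, qty=9): fills=none; bids=[#4:6@95] asks=[#8:9@100 #5:10@101 #7:5@105]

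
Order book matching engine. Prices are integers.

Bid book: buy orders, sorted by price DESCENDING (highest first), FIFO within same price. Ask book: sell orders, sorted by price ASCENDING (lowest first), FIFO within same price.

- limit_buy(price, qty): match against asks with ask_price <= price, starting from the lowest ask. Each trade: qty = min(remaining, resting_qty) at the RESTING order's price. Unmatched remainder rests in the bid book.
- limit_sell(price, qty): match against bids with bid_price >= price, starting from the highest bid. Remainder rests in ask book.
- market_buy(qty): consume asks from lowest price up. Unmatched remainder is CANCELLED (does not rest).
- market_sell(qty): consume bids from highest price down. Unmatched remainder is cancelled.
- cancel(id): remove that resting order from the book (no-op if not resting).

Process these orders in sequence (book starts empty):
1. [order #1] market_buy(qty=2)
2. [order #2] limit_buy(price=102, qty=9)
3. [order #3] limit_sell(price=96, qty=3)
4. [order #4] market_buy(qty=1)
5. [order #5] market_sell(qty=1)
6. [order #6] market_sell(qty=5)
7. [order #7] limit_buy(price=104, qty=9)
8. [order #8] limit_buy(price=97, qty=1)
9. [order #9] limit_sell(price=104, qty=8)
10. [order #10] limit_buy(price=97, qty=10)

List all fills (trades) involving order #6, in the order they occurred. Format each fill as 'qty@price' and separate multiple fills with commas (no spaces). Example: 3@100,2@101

After op 1 [order #1] market_buy(qty=2): fills=none; bids=[-] asks=[-]
After op 2 [order #2] limit_buy(price=102, qty=9): fills=none; bids=[#2:9@102] asks=[-]
After op 3 [order #3] limit_sell(price=96, qty=3): fills=#2x#3:3@102; bids=[#2:6@102] asks=[-]
After op 4 [order #4] market_buy(qty=1): fills=none; bids=[#2:6@102] asks=[-]
After op 5 [order #5] market_sell(qty=1): fills=#2x#5:1@102; bids=[#2:5@102] asks=[-]
After op 6 [order #6] market_sell(qty=5): fills=#2x#6:5@102; bids=[-] asks=[-]
After op 7 [order #7] limit_buy(price=104, qty=9): fills=none; bids=[#7:9@104] asks=[-]
After op 8 [order #8] limit_buy(price=97, qty=1): fills=none; bids=[#7:9@104 #8:1@97] asks=[-]
After op 9 [order #9] limit_sell(price=104, qty=8): fills=#7x#9:8@104; bids=[#7:1@104 #8:1@97] asks=[-]
After op 10 [order #10] limit_buy(price=97, qty=10): fills=none; bids=[#7:1@104 #8:1@97 #10:10@97] asks=[-]

Answer: 5@102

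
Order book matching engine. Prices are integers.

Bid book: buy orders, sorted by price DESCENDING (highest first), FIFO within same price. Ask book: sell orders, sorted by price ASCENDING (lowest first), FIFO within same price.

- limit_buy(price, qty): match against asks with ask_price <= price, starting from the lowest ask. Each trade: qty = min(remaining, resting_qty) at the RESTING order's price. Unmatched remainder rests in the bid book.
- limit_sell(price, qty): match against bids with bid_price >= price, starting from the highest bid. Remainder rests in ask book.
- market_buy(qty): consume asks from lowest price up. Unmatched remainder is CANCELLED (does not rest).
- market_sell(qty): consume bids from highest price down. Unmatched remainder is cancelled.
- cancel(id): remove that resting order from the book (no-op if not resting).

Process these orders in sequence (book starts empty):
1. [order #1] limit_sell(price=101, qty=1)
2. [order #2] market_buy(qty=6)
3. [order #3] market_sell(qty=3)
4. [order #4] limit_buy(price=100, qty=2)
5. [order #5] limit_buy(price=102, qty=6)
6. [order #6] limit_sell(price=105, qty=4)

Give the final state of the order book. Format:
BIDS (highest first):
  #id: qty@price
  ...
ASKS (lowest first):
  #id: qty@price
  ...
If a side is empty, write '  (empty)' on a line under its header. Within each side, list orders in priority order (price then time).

After op 1 [order #1] limit_sell(price=101, qty=1): fills=none; bids=[-] asks=[#1:1@101]
After op 2 [order #2] market_buy(qty=6): fills=#2x#1:1@101; bids=[-] asks=[-]
After op 3 [order #3] market_sell(qty=3): fills=none; bids=[-] asks=[-]
After op 4 [order #4] limit_buy(price=100, qty=2): fills=none; bids=[#4:2@100] asks=[-]
After op 5 [order #5] limit_buy(price=102, qty=6): fills=none; bids=[#5:6@102 #4:2@100] asks=[-]
After op 6 [order #6] limit_sell(price=105, qty=4): fills=none; bids=[#5:6@102 #4:2@100] asks=[#6:4@105]

Answer: BIDS (highest first):
  #5: 6@102
  #4: 2@100
ASKS (lowest first):
  #6: 4@105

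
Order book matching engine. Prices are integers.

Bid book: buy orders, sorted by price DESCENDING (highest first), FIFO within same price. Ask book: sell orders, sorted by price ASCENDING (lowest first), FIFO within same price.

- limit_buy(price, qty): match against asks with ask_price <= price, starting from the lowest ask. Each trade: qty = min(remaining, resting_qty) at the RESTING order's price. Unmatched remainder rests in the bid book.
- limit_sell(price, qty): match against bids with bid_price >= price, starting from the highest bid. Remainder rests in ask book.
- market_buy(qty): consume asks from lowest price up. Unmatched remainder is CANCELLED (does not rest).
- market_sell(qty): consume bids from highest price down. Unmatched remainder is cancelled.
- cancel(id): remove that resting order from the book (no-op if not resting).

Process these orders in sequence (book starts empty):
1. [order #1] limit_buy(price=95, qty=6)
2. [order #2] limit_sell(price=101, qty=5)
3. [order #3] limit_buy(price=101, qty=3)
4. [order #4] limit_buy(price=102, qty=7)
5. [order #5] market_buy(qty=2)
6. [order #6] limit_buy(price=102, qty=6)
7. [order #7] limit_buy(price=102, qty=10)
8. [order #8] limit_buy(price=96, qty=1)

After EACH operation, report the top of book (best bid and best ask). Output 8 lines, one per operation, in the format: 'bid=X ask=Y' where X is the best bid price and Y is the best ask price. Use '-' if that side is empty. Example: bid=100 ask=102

Answer: bid=95 ask=-
bid=95 ask=101
bid=95 ask=101
bid=102 ask=-
bid=102 ask=-
bid=102 ask=-
bid=102 ask=-
bid=102 ask=-

Derivation:
After op 1 [order #1] limit_buy(price=95, qty=6): fills=none; bids=[#1:6@95] asks=[-]
After op 2 [order #2] limit_sell(price=101, qty=5): fills=none; bids=[#1:6@95] asks=[#2:5@101]
After op 3 [order #3] limit_buy(price=101, qty=3): fills=#3x#2:3@101; bids=[#1:6@95] asks=[#2:2@101]
After op 4 [order #4] limit_buy(price=102, qty=7): fills=#4x#2:2@101; bids=[#4:5@102 #1:6@95] asks=[-]
After op 5 [order #5] market_buy(qty=2): fills=none; bids=[#4:5@102 #1:6@95] asks=[-]
After op 6 [order #6] limit_buy(price=102, qty=6): fills=none; bids=[#4:5@102 #6:6@102 #1:6@95] asks=[-]
After op 7 [order #7] limit_buy(price=102, qty=10): fills=none; bids=[#4:5@102 #6:6@102 #7:10@102 #1:6@95] asks=[-]
After op 8 [order #8] limit_buy(price=96, qty=1): fills=none; bids=[#4:5@102 #6:6@102 #7:10@102 #8:1@96 #1:6@95] asks=[-]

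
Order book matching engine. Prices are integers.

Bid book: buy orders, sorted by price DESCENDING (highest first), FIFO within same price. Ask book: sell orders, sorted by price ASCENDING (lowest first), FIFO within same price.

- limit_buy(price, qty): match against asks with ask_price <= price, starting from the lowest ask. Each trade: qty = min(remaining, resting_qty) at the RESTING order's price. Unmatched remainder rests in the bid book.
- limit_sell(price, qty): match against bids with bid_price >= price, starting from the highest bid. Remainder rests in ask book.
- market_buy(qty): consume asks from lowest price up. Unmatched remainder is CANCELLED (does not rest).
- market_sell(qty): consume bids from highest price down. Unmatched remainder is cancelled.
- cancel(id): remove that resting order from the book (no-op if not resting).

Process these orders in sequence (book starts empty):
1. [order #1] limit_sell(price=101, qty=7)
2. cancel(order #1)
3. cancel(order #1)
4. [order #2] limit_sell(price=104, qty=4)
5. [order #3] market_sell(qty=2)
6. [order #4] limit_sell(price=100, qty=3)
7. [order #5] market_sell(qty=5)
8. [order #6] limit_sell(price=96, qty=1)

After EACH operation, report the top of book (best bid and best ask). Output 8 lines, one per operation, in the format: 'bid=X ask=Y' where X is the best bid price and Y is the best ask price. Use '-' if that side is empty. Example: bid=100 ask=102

After op 1 [order #1] limit_sell(price=101, qty=7): fills=none; bids=[-] asks=[#1:7@101]
After op 2 cancel(order #1): fills=none; bids=[-] asks=[-]
After op 3 cancel(order #1): fills=none; bids=[-] asks=[-]
After op 4 [order #2] limit_sell(price=104, qty=4): fills=none; bids=[-] asks=[#2:4@104]
After op 5 [order #3] market_sell(qty=2): fills=none; bids=[-] asks=[#2:4@104]
After op 6 [order #4] limit_sell(price=100, qty=3): fills=none; bids=[-] asks=[#4:3@100 #2:4@104]
After op 7 [order #5] market_sell(qty=5): fills=none; bids=[-] asks=[#4:3@100 #2:4@104]
After op 8 [order #6] limit_sell(price=96, qty=1): fills=none; bids=[-] asks=[#6:1@96 #4:3@100 #2:4@104]

Answer: bid=- ask=101
bid=- ask=-
bid=- ask=-
bid=- ask=104
bid=- ask=104
bid=- ask=100
bid=- ask=100
bid=- ask=96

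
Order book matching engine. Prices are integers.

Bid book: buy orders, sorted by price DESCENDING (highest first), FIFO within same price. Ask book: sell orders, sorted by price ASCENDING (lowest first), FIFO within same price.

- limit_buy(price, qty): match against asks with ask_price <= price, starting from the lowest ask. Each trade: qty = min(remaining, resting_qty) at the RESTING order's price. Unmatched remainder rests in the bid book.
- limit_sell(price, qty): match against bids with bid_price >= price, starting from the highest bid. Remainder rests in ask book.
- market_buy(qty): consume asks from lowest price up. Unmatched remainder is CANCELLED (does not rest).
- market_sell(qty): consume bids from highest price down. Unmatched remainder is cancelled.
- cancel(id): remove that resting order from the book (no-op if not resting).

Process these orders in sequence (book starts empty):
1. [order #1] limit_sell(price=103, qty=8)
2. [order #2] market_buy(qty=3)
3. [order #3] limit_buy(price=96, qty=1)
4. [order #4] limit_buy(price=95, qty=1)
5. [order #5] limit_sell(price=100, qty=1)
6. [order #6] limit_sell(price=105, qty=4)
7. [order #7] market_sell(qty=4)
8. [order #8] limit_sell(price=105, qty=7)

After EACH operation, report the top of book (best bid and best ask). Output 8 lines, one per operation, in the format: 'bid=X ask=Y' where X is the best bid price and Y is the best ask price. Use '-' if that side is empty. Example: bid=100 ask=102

After op 1 [order #1] limit_sell(price=103, qty=8): fills=none; bids=[-] asks=[#1:8@103]
After op 2 [order #2] market_buy(qty=3): fills=#2x#1:3@103; bids=[-] asks=[#1:5@103]
After op 3 [order #3] limit_buy(price=96, qty=1): fills=none; bids=[#3:1@96] asks=[#1:5@103]
After op 4 [order #4] limit_buy(price=95, qty=1): fills=none; bids=[#3:1@96 #4:1@95] asks=[#1:5@103]
After op 5 [order #5] limit_sell(price=100, qty=1): fills=none; bids=[#3:1@96 #4:1@95] asks=[#5:1@100 #1:5@103]
After op 6 [order #6] limit_sell(price=105, qty=4): fills=none; bids=[#3:1@96 #4:1@95] asks=[#5:1@100 #1:5@103 #6:4@105]
After op 7 [order #7] market_sell(qty=4): fills=#3x#7:1@96 #4x#7:1@95; bids=[-] asks=[#5:1@100 #1:5@103 #6:4@105]
After op 8 [order #8] limit_sell(price=105, qty=7): fills=none; bids=[-] asks=[#5:1@100 #1:5@103 #6:4@105 #8:7@105]

Answer: bid=- ask=103
bid=- ask=103
bid=96 ask=103
bid=96 ask=103
bid=96 ask=100
bid=96 ask=100
bid=- ask=100
bid=- ask=100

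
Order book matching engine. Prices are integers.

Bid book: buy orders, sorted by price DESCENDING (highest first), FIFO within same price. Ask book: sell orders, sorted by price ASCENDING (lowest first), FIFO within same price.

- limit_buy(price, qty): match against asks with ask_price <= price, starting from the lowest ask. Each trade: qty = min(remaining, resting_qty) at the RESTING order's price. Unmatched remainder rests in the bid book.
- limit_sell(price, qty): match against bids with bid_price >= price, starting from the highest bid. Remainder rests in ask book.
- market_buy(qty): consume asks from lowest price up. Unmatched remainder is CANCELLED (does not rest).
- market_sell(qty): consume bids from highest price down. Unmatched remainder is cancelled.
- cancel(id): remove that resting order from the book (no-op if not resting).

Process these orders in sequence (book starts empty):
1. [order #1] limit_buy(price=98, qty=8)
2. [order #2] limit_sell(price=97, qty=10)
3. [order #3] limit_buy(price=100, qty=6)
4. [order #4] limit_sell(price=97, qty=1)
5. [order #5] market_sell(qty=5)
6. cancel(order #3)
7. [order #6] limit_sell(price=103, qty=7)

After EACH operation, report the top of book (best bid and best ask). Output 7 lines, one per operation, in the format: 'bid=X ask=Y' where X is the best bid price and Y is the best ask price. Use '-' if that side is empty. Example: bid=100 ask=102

Answer: bid=98 ask=-
bid=- ask=97
bid=100 ask=-
bid=100 ask=-
bid=- ask=-
bid=- ask=-
bid=- ask=103

Derivation:
After op 1 [order #1] limit_buy(price=98, qty=8): fills=none; bids=[#1:8@98] asks=[-]
After op 2 [order #2] limit_sell(price=97, qty=10): fills=#1x#2:8@98; bids=[-] asks=[#2:2@97]
After op 3 [order #3] limit_buy(price=100, qty=6): fills=#3x#2:2@97; bids=[#3:4@100] asks=[-]
After op 4 [order #4] limit_sell(price=97, qty=1): fills=#3x#4:1@100; bids=[#3:3@100] asks=[-]
After op 5 [order #5] market_sell(qty=5): fills=#3x#5:3@100; bids=[-] asks=[-]
After op 6 cancel(order #3): fills=none; bids=[-] asks=[-]
After op 7 [order #6] limit_sell(price=103, qty=7): fills=none; bids=[-] asks=[#6:7@103]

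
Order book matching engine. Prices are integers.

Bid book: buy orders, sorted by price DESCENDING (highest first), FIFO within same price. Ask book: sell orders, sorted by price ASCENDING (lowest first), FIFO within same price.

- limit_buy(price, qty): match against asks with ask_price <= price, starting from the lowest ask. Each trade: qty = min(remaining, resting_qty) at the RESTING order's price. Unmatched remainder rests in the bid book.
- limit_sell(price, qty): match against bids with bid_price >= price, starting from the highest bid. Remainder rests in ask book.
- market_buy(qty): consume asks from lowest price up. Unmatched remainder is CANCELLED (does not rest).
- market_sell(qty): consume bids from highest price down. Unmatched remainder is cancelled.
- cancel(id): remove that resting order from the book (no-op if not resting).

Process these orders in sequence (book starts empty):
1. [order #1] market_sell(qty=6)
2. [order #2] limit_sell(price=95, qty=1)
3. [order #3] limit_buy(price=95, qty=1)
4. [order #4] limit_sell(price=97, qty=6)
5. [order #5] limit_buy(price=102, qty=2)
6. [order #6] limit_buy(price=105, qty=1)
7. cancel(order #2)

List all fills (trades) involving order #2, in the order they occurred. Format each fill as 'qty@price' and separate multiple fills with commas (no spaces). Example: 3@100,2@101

Answer: 1@95

Derivation:
After op 1 [order #1] market_sell(qty=6): fills=none; bids=[-] asks=[-]
After op 2 [order #2] limit_sell(price=95, qty=1): fills=none; bids=[-] asks=[#2:1@95]
After op 3 [order #3] limit_buy(price=95, qty=1): fills=#3x#2:1@95; bids=[-] asks=[-]
After op 4 [order #4] limit_sell(price=97, qty=6): fills=none; bids=[-] asks=[#4:6@97]
After op 5 [order #5] limit_buy(price=102, qty=2): fills=#5x#4:2@97; bids=[-] asks=[#4:4@97]
After op 6 [order #6] limit_buy(price=105, qty=1): fills=#6x#4:1@97; bids=[-] asks=[#4:3@97]
After op 7 cancel(order #2): fills=none; bids=[-] asks=[#4:3@97]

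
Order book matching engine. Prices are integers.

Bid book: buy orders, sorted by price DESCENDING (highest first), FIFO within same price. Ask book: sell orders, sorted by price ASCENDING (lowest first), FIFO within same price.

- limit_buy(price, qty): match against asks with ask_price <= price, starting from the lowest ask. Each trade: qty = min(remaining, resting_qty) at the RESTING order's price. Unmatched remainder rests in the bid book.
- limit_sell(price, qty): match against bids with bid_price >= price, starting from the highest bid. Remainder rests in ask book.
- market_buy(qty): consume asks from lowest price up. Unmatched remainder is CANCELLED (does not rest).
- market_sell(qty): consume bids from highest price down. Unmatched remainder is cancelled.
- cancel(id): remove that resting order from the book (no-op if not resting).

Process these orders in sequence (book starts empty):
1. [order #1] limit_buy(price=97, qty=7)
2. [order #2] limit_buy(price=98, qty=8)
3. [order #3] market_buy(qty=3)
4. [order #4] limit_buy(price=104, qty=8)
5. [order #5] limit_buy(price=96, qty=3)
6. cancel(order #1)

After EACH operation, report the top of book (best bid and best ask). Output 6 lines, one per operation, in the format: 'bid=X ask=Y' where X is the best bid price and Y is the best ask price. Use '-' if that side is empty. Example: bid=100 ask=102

After op 1 [order #1] limit_buy(price=97, qty=7): fills=none; bids=[#1:7@97] asks=[-]
After op 2 [order #2] limit_buy(price=98, qty=8): fills=none; bids=[#2:8@98 #1:7@97] asks=[-]
After op 3 [order #3] market_buy(qty=3): fills=none; bids=[#2:8@98 #1:7@97] asks=[-]
After op 4 [order #4] limit_buy(price=104, qty=8): fills=none; bids=[#4:8@104 #2:8@98 #1:7@97] asks=[-]
After op 5 [order #5] limit_buy(price=96, qty=3): fills=none; bids=[#4:8@104 #2:8@98 #1:7@97 #5:3@96] asks=[-]
After op 6 cancel(order #1): fills=none; bids=[#4:8@104 #2:8@98 #5:3@96] asks=[-]

Answer: bid=97 ask=-
bid=98 ask=-
bid=98 ask=-
bid=104 ask=-
bid=104 ask=-
bid=104 ask=-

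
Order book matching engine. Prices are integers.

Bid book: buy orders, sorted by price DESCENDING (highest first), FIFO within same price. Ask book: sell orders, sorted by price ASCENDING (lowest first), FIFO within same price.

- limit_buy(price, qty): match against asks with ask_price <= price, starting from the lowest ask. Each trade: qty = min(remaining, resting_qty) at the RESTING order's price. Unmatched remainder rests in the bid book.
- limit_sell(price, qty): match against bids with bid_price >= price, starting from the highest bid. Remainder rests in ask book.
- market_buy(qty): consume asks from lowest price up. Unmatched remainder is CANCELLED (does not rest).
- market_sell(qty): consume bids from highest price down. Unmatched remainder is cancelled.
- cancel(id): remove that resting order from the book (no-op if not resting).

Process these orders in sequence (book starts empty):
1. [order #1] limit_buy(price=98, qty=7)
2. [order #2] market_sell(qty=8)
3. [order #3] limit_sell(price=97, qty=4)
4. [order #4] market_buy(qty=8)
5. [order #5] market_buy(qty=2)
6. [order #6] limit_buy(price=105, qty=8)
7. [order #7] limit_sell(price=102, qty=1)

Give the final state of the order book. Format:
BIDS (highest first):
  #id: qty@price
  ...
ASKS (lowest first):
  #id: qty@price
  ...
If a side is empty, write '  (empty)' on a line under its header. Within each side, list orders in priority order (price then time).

After op 1 [order #1] limit_buy(price=98, qty=7): fills=none; bids=[#1:7@98] asks=[-]
After op 2 [order #2] market_sell(qty=8): fills=#1x#2:7@98; bids=[-] asks=[-]
After op 3 [order #3] limit_sell(price=97, qty=4): fills=none; bids=[-] asks=[#3:4@97]
After op 4 [order #4] market_buy(qty=8): fills=#4x#3:4@97; bids=[-] asks=[-]
After op 5 [order #5] market_buy(qty=2): fills=none; bids=[-] asks=[-]
After op 6 [order #6] limit_buy(price=105, qty=8): fills=none; bids=[#6:8@105] asks=[-]
After op 7 [order #7] limit_sell(price=102, qty=1): fills=#6x#7:1@105; bids=[#6:7@105] asks=[-]

Answer: BIDS (highest first):
  #6: 7@105
ASKS (lowest first):
  (empty)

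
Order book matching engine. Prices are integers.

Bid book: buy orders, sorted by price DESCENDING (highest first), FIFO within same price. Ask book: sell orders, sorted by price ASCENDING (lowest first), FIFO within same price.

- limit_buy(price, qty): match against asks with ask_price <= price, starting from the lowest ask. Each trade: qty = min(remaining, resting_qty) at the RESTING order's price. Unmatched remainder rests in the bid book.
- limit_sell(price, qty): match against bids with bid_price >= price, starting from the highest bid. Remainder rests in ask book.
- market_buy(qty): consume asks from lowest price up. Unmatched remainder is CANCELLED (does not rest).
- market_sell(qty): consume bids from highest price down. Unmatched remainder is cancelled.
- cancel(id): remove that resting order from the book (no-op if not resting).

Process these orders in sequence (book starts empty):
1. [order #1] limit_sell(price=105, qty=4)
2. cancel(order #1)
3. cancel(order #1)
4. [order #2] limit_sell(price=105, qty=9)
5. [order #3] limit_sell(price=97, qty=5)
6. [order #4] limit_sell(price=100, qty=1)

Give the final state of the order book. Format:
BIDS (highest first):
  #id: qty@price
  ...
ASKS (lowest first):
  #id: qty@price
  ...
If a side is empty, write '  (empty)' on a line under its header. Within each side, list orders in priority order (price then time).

After op 1 [order #1] limit_sell(price=105, qty=4): fills=none; bids=[-] asks=[#1:4@105]
After op 2 cancel(order #1): fills=none; bids=[-] asks=[-]
After op 3 cancel(order #1): fills=none; bids=[-] asks=[-]
After op 4 [order #2] limit_sell(price=105, qty=9): fills=none; bids=[-] asks=[#2:9@105]
After op 5 [order #3] limit_sell(price=97, qty=5): fills=none; bids=[-] asks=[#3:5@97 #2:9@105]
After op 6 [order #4] limit_sell(price=100, qty=1): fills=none; bids=[-] asks=[#3:5@97 #4:1@100 #2:9@105]

Answer: BIDS (highest first):
  (empty)
ASKS (lowest first):
  #3: 5@97
  #4: 1@100
  #2: 9@105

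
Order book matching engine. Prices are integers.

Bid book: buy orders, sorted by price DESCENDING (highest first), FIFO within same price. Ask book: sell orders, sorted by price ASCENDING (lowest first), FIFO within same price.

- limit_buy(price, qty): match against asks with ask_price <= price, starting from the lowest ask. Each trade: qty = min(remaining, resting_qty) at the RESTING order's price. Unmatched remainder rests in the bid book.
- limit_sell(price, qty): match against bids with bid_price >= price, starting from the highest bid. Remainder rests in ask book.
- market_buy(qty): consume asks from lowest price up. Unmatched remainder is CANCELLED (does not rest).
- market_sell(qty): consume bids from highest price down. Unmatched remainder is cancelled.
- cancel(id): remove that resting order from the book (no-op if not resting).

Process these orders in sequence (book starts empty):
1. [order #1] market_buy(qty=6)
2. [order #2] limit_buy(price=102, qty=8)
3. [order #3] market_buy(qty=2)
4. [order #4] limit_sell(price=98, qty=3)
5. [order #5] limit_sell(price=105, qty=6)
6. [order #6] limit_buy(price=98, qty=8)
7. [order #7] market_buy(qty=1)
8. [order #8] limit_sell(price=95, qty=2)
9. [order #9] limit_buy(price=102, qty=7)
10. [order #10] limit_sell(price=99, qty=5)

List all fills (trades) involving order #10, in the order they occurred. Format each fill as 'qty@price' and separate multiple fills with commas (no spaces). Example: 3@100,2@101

Answer: 3@102,2@102

Derivation:
After op 1 [order #1] market_buy(qty=6): fills=none; bids=[-] asks=[-]
After op 2 [order #2] limit_buy(price=102, qty=8): fills=none; bids=[#2:8@102] asks=[-]
After op 3 [order #3] market_buy(qty=2): fills=none; bids=[#2:8@102] asks=[-]
After op 4 [order #4] limit_sell(price=98, qty=3): fills=#2x#4:3@102; bids=[#2:5@102] asks=[-]
After op 5 [order #5] limit_sell(price=105, qty=6): fills=none; bids=[#2:5@102] asks=[#5:6@105]
After op 6 [order #6] limit_buy(price=98, qty=8): fills=none; bids=[#2:5@102 #6:8@98] asks=[#5:6@105]
After op 7 [order #7] market_buy(qty=1): fills=#7x#5:1@105; bids=[#2:5@102 #6:8@98] asks=[#5:5@105]
After op 8 [order #8] limit_sell(price=95, qty=2): fills=#2x#8:2@102; bids=[#2:3@102 #6:8@98] asks=[#5:5@105]
After op 9 [order #9] limit_buy(price=102, qty=7): fills=none; bids=[#2:3@102 #9:7@102 #6:8@98] asks=[#5:5@105]
After op 10 [order #10] limit_sell(price=99, qty=5): fills=#2x#10:3@102 #9x#10:2@102; bids=[#9:5@102 #6:8@98] asks=[#5:5@105]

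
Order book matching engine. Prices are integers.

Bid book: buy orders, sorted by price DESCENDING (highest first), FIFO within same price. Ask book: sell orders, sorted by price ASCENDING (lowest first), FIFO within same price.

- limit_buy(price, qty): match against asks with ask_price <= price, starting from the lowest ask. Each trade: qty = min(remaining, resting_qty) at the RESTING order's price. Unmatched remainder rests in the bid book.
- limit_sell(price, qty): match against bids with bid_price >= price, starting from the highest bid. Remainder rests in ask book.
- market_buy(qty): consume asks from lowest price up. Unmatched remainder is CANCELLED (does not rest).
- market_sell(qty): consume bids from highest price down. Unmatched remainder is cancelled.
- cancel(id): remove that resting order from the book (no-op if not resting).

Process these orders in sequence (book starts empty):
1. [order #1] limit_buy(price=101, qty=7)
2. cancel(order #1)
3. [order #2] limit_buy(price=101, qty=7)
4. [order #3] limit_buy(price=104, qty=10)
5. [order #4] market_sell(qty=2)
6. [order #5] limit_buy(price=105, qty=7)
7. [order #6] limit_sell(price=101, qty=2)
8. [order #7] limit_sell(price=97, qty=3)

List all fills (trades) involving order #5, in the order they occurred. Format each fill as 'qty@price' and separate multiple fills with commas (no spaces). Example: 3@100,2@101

Answer: 2@105,3@105

Derivation:
After op 1 [order #1] limit_buy(price=101, qty=7): fills=none; bids=[#1:7@101] asks=[-]
After op 2 cancel(order #1): fills=none; bids=[-] asks=[-]
After op 3 [order #2] limit_buy(price=101, qty=7): fills=none; bids=[#2:7@101] asks=[-]
After op 4 [order #3] limit_buy(price=104, qty=10): fills=none; bids=[#3:10@104 #2:7@101] asks=[-]
After op 5 [order #4] market_sell(qty=2): fills=#3x#4:2@104; bids=[#3:8@104 #2:7@101] asks=[-]
After op 6 [order #5] limit_buy(price=105, qty=7): fills=none; bids=[#5:7@105 #3:8@104 #2:7@101] asks=[-]
After op 7 [order #6] limit_sell(price=101, qty=2): fills=#5x#6:2@105; bids=[#5:5@105 #3:8@104 #2:7@101] asks=[-]
After op 8 [order #7] limit_sell(price=97, qty=3): fills=#5x#7:3@105; bids=[#5:2@105 #3:8@104 #2:7@101] asks=[-]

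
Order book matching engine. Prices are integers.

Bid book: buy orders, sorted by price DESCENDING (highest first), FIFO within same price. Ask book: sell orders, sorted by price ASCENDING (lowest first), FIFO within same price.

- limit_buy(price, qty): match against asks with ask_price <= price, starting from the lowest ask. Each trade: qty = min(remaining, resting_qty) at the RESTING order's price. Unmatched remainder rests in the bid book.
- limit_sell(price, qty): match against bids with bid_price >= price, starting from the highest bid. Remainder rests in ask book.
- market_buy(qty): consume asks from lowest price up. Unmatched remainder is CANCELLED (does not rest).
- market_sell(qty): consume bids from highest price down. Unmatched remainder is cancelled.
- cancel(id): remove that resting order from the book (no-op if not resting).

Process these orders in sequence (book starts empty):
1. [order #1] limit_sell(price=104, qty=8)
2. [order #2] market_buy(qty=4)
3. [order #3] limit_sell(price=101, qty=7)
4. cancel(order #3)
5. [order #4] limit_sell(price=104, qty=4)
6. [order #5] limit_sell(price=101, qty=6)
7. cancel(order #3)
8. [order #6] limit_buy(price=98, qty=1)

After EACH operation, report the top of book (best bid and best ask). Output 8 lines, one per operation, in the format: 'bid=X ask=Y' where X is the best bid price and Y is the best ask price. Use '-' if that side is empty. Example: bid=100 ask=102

Answer: bid=- ask=104
bid=- ask=104
bid=- ask=101
bid=- ask=104
bid=- ask=104
bid=- ask=101
bid=- ask=101
bid=98 ask=101

Derivation:
After op 1 [order #1] limit_sell(price=104, qty=8): fills=none; bids=[-] asks=[#1:8@104]
After op 2 [order #2] market_buy(qty=4): fills=#2x#1:4@104; bids=[-] asks=[#1:4@104]
After op 3 [order #3] limit_sell(price=101, qty=7): fills=none; bids=[-] asks=[#3:7@101 #1:4@104]
After op 4 cancel(order #3): fills=none; bids=[-] asks=[#1:4@104]
After op 5 [order #4] limit_sell(price=104, qty=4): fills=none; bids=[-] asks=[#1:4@104 #4:4@104]
After op 6 [order #5] limit_sell(price=101, qty=6): fills=none; bids=[-] asks=[#5:6@101 #1:4@104 #4:4@104]
After op 7 cancel(order #3): fills=none; bids=[-] asks=[#5:6@101 #1:4@104 #4:4@104]
After op 8 [order #6] limit_buy(price=98, qty=1): fills=none; bids=[#6:1@98] asks=[#5:6@101 #1:4@104 #4:4@104]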